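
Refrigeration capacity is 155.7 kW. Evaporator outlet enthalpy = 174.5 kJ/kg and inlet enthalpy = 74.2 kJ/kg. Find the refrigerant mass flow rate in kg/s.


dh = 174.5 - 74.2 = 100.3 kJ/kg
m_dot = Q / dh = 155.7 / 100.3 = 1.5523 kg/s

1.5523


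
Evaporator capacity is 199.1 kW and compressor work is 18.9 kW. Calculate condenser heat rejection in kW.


Q_cond = Q_evap + W
Q_cond = 199.1 + 18.9
Q_cond = 218.0 kW

218.0


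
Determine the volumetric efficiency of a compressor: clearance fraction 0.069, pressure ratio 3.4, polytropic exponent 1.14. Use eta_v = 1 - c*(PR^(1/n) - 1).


PR^(1/n) = 3.4^(1/1.14) = 2.92556382
eta_v = 1 - 0.069 * (2.92556382 - 1)
eta_v = 0.8671

0.8671


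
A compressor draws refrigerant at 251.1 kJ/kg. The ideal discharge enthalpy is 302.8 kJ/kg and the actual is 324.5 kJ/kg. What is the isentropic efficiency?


dh_ideal = 302.8 - 251.1 = 51.7 kJ/kg
dh_actual = 324.5 - 251.1 = 73.4 kJ/kg
eta_s = dh_ideal / dh_actual = 51.7 / 73.4
eta_s = 0.7044

0.7044


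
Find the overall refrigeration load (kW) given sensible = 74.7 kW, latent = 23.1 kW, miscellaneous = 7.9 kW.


Q_total = Q_s + Q_l + Q_misc
Q_total = 74.7 + 23.1 + 7.9
Q_total = 105.7 kW

105.7


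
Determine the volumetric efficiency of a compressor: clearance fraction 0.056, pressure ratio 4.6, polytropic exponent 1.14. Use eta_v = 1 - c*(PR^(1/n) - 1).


PR^(1/n) = 4.6^(1/1.14) = 3.81387556
eta_v = 1 - 0.056 * (3.81387556 - 1)
eta_v = 0.8424

0.8424


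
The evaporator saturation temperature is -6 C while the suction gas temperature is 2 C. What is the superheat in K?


Superheat = T_suction - T_evap
Superheat = 2 - (-6)
Superheat = 8 K

8


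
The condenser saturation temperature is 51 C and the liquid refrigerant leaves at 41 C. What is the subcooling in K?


Subcooling = T_cond - T_liquid
Subcooling = 51 - 41
Subcooling = 10 K

10


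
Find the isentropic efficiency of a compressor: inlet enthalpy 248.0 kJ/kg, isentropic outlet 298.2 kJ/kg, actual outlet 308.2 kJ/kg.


dh_ideal = 298.2 - 248.0 = 50.2 kJ/kg
dh_actual = 308.2 - 248.0 = 60.2 kJ/kg
eta_s = dh_ideal / dh_actual = 50.2 / 60.2
eta_s = 0.8339

0.8339


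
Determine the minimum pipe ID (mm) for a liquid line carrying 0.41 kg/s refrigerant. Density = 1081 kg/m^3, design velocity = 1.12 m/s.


A = m_dot / (rho * v) = 0.41 / (1081 * 1.12) = 0.0003386414695 m^2
d = sqrt(4*A/pi) * 1000
d = 20.8 mm

20.8


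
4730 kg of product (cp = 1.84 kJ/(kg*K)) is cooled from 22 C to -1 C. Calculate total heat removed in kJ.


dT = 22 - (-1) = 23 K
Q = m * cp * dT = 4730 * 1.84 * 23
Q = 200174 kJ

200174


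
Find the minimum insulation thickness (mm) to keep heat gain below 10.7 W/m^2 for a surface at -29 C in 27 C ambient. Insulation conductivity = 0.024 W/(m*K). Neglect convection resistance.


dT = 27 - (-29) = 56 K
thickness = k * dT / q_max * 1000
thickness = 0.024 * 56 / 10.7 * 1000
thickness = 125.6 mm

125.6


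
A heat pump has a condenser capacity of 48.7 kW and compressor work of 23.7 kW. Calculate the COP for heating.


COP_hp = Q_cond / W
COP_hp = 48.7 / 23.7
COP_hp = 2.055

2.055


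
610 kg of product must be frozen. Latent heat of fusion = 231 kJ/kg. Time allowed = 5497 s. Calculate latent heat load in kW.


Q_lat = m * h_fg / t
Q_lat = 610 * 231 / 5497
Q_lat = 25.63 kW

25.63


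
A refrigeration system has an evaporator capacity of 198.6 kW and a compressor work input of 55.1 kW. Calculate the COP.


COP = Q_evap / W
COP = 198.6 / 55.1
COP = 3.604

3.604


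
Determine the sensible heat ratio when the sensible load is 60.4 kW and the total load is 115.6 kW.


SHR = Q_sensible / Q_total
SHR = 60.4 / 115.6
SHR = 0.522

0.522


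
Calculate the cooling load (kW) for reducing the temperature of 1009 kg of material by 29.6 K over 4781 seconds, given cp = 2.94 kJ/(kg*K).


Q = m * cp * dT / t
Q = 1009 * 2.94 * 29.6 / 4781
Q = 18.366 kW

18.366


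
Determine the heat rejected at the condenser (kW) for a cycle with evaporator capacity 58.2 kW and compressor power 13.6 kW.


Q_cond = Q_evap + W
Q_cond = 58.2 + 13.6
Q_cond = 71.8 kW

71.8


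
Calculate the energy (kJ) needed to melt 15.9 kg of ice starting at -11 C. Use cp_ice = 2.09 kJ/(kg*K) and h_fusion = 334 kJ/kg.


Sensible heat = cp * dT = 2.09 * 11 = 22.99 kJ/kg
Total per kg = 22.99 + 334 = 356.99 kJ/kg
Q = m * total = 15.9 * 356.99
Q = 5676.1 kJ

5676.1


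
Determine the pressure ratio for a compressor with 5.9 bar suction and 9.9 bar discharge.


PR = P_high / P_low
PR = 9.9 / 5.9
PR = 1.678

1.678


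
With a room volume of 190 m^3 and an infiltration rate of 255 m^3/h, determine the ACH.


ACH = flow / volume
ACH = 255 / 190
ACH = 1.342

1.342


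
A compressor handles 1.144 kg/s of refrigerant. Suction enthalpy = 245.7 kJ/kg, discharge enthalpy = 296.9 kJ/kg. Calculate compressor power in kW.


dh = 296.9 - 245.7 = 51.2 kJ/kg
W = m_dot * dh = 1.144 * 51.2 = 58.57 kW

58.57


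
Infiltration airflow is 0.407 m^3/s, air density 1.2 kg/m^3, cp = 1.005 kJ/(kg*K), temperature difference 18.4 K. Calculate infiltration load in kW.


Q = V_dot * rho * cp * dT
Q = 0.407 * 1.2 * 1.005 * 18.4
Q = 9.031 kW

9.031


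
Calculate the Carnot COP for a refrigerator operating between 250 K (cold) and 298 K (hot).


dT = 298 - 250 = 48 K
COP_carnot = T_cold / dT = 250 / 48
COP_carnot = 5.208

5.208


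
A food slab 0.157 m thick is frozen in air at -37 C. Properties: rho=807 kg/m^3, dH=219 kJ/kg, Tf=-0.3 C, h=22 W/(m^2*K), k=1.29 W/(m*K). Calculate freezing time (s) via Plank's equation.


dT = -0.3 - (-37) = 36.7 K
term1 = a/(2h) = 0.157/(2*22) = 0.003568181818
term2 = a^2/(8k) = 0.157^2/(8*1.29) = 0.002388468992
t = rho*dH*1000/dT * (term1 + term2)
t = 807*219*1000/36.7 * (0.003568181818 + 0.002388468992)
t = 28685 s

28685


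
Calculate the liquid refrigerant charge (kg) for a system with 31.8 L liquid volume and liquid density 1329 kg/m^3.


Charge = V * rho / 1000
Charge = 31.8 * 1329 / 1000
Charge = 42.26 kg

42.26


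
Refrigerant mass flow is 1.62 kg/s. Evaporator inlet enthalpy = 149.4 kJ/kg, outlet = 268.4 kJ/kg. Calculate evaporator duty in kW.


dh = 268.4 - 149.4 = 119.0 kJ/kg
Q_evap = m_dot * dh = 1.62 * 119.0
Q_evap = 192.78 kW

192.78


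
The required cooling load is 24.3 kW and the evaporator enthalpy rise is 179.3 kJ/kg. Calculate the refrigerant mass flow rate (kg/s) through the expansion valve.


m_dot = Q / dh
m_dot = 24.3 / 179.3
m_dot = 0.1355 kg/s

0.1355


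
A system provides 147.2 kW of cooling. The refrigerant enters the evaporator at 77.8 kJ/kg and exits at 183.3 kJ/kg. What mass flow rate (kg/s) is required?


dh = 183.3 - 77.8 = 105.5 kJ/kg
m_dot = Q / dh = 147.2 / 105.5 = 1.3953 kg/s

1.3953


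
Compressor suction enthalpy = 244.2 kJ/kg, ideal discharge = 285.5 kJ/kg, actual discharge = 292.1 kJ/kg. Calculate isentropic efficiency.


dh_ideal = 285.5 - 244.2 = 41.3 kJ/kg
dh_actual = 292.1 - 244.2 = 47.9 kJ/kg
eta_s = dh_ideal / dh_actual = 41.3 / 47.9
eta_s = 0.8622

0.8622


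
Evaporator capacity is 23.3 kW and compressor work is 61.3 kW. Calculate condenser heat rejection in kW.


Q_cond = Q_evap + W
Q_cond = 23.3 + 61.3
Q_cond = 84.6 kW

84.6


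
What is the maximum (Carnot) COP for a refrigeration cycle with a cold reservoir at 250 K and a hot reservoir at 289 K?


dT = 289 - 250 = 39 K
COP_carnot = T_cold / dT = 250 / 39
COP_carnot = 6.41

6.41


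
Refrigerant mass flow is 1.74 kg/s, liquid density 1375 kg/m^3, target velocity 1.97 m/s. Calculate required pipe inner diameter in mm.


A = m_dot / (rho * v) = 1.74 / (1375 * 1.97) = 0.0006423627134 m^2
d = sqrt(4*A/pi) * 1000
d = 28.6 mm

28.6


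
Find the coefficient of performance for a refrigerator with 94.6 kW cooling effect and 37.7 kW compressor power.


COP = Q_evap / W
COP = 94.6 / 37.7
COP = 2.509

2.509


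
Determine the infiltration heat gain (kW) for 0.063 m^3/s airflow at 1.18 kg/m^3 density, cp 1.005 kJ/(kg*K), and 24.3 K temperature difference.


Q = V_dot * rho * cp * dT
Q = 0.063 * 1.18 * 1.005 * 24.3
Q = 1.815 kW

1.815


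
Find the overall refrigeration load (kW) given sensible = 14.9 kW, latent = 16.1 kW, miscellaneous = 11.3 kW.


Q_total = Q_s + Q_l + Q_misc
Q_total = 14.9 + 16.1 + 11.3
Q_total = 42.3 kW

42.3


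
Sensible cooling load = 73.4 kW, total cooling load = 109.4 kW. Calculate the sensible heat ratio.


SHR = Q_sensible / Q_total
SHR = 73.4 / 109.4
SHR = 0.671

0.671


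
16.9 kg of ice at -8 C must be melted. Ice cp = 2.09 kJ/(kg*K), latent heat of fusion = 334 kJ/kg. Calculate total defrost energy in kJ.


Sensible heat = cp * dT = 2.09 * 8 = 16.72 kJ/kg
Total per kg = 16.72 + 334 = 350.72 kJ/kg
Q = m * total = 16.9 * 350.72
Q = 5927.2 kJ

5927.2


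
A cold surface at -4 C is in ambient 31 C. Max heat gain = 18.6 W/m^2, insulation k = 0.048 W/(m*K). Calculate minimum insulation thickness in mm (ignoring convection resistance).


dT = 31 - (-4) = 35 K
thickness = k * dT / q_max * 1000
thickness = 0.048 * 35 / 18.6 * 1000
thickness = 90.3 mm

90.3


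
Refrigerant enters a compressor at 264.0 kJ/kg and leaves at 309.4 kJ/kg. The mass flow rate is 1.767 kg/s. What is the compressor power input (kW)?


dh = 309.4 - 264.0 = 45.4 kJ/kg
W = m_dot * dh = 1.767 * 45.4 = 80.22 kW

80.22


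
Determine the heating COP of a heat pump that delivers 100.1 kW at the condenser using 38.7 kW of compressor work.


COP_hp = Q_cond / W
COP_hp = 100.1 / 38.7
COP_hp = 2.587

2.587


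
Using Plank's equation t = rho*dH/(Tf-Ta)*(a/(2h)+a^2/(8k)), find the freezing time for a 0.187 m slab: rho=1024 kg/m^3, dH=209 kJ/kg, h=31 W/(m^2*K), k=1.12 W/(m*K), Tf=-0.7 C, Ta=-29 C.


dT = -0.7 - (-29) = 28.3 K
term1 = a/(2h) = 0.187/(2*31) = 0.003016129032
term2 = a^2/(8k) = 0.187^2/(8*1.12) = 0.003902790179
t = rho*dH*1000/dT * (term1 + term2)
t = 1024*209*1000/28.3 * (0.003016129032 + 0.003902790179)
t = 52324 s

52324


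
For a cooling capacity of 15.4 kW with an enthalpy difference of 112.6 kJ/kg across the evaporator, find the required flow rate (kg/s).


m_dot = Q / dh
m_dot = 15.4 / 112.6
m_dot = 0.1368 kg/s

0.1368


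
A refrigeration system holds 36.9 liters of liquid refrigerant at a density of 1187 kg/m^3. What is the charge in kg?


Charge = V * rho / 1000
Charge = 36.9 * 1187 / 1000
Charge = 43.8 kg

43.8


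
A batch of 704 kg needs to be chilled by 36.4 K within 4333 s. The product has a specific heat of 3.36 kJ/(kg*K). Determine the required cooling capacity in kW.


Q = m * cp * dT / t
Q = 704 * 3.36 * 36.4 / 4333
Q = 19.871 kW

19.871


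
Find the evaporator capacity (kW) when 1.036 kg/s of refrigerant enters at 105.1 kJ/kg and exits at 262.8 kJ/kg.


dh = 262.8 - 105.1 = 157.7 kJ/kg
Q_evap = m_dot * dh = 1.036 * 157.7
Q_evap = 163.38 kW

163.38


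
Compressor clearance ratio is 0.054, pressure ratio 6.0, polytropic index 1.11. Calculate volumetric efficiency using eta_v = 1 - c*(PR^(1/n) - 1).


PR^(1/n) = 6.0^(1/1.11) = 5.02385577
eta_v = 1 - 0.054 * (5.02385577 - 1)
eta_v = 0.7827

0.7827


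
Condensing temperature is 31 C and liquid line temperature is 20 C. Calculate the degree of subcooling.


Subcooling = T_cond - T_liquid
Subcooling = 31 - 20
Subcooling = 11 K

11


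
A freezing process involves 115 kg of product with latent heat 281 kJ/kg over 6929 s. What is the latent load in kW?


Q_lat = m * h_fg / t
Q_lat = 115 * 281 / 6929
Q_lat = 4.66 kW

4.66


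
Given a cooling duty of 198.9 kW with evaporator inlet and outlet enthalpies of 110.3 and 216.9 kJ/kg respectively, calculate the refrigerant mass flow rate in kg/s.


dh = 216.9 - 110.3 = 106.6 kJ/kg
m_dot = Q / dh = 198.9 / 106.6 = 1.8659 kg/s

1.8659


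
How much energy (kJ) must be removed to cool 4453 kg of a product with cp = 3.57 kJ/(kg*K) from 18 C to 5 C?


dT = 18 - (5) = 13 K
Q = m * cp * dT = 4453 * 3.57 * 13
Q = 206664 kJ

206664


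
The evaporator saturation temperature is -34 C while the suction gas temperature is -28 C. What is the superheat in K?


Superheat = T_suction - T_evap
Superheat = -28 - (-34)
Superheat = 6 K

6


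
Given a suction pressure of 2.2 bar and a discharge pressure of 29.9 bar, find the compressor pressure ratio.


PR = P_high / P_low
PR = 29.9 / 2.2
PR = 13.591

13.591


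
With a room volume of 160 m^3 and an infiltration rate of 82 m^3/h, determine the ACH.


ACH = flow / volume
ACH = 82 / 160
ACH = 0.513

0.513


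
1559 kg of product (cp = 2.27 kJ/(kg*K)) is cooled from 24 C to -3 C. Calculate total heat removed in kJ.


dT = 24 - (-3) = 27 K
Q = m * cp * dT = 1559 * 2.27 * 27
Q = 95551 kJ

95551


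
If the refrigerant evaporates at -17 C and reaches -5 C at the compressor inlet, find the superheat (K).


Superheat = T_suction - T_evap
Superheat = -5 - (-17)
Superheat = 12 K

12


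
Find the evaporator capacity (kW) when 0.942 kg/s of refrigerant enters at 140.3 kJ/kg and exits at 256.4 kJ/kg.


dh = 256.4 - 140.3 = 116.1 kJ/kg
Q_evap = m_dot * dh = 0.942 * 116.1
Q_evap = 109.37 kW

109.37


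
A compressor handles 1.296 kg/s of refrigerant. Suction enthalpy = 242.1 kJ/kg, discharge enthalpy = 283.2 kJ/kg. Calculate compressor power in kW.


dh = 283.2 - 242.1 = 41.1 kJ/kg
W = m_dot * dh = 1.296 * 41.1 = 53.27 kW

53.27


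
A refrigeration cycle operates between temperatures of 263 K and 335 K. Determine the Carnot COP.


dT = 335 - 263 = 72 K
COP_carnot = T_cold / dT = 263 / 72
COP_carnot = 3.653

3.653


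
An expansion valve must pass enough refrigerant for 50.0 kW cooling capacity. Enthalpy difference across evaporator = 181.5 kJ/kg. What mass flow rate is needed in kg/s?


m_dot = Q / dh
m_dot = 50.0 / 181.5
m_dot = 0.2755 kg/s

0.2755


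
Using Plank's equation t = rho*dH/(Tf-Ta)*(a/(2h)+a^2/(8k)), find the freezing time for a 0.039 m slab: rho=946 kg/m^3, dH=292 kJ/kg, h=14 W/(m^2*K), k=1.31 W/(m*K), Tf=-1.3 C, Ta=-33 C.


dT = -1.3 - (-33) = 31.7 K
term1 = a/(2h) = 0.039/(2*14) = 0.001392857143
term2 = a^2/(8k) = 0.039^2/(8*1.31) = 0.0001451335878
t = rho*dH*1000/dT * (term1 + term2)
t = 946*292*1000/31.7 * (0.001392857143 + 0.0001451335878)
t = 13402 s

13402


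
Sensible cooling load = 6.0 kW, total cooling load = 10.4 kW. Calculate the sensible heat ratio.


SHR = Q_sensible / Q_total
SHR = 6.0 / 10.4
SHR = 0.577

0.577


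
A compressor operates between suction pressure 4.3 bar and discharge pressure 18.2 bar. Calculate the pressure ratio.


PR = P_high / P_low
PR = 18.2 / 4.3
PR = 4.233

4.233


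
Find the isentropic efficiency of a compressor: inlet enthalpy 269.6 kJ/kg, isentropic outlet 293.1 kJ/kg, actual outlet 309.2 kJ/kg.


dh_ideal = 293.1 - 269.6 = 23.5 kJ/kg
dh_actual = 309.2 - 269.6 = 39.6 kJ/kg
eta_s = dh_ideal / dh_actual = 23.5 / 39.6
eta_s = 0.5934

0.5934


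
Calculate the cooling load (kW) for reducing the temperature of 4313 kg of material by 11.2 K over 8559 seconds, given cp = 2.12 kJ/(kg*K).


Q = m * cp * dT / t
Q = 4313 * 2.12 * 11.2 / 8559
Q = 11.965 kW

11.965


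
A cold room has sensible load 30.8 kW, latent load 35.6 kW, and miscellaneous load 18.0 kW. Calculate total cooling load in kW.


Q_total = Q_s + Q_l + Q_misc
Q_total = 30.8 + 35.6 + 18.0
Q_total = 84.4 kW

84.4


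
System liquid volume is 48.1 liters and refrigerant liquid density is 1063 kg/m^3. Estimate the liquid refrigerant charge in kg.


Charge = V * rho / 1000
Charge = 48.1 * 1063 / 1000
Charge = 51.13 kg

51.13


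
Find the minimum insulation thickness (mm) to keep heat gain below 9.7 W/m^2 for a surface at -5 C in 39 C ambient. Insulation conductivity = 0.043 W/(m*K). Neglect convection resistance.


dT = 39 - (-5) = 44 K
thickness = k * dT / q_max * 1000
thickness = 0.043 * 44 / 9.7 * 1000
thickness = 195.1 mm

195.1


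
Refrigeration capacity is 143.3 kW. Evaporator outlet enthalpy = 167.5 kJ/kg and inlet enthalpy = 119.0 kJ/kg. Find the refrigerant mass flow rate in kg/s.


dh = 167.5 - 119.0 = 48.5 kJ/kg
m_dot = Q / dh = 143.3 / 48.5 = 2.9546 kg/s

2.9546


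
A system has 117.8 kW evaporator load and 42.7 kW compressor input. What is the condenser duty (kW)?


Q_cond = Q_evap + W
Q_cond = 117.8 + 42.7
Q_cond = 160.5 kW

160.5


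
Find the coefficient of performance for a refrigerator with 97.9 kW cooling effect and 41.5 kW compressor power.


COP = Q_evap / W
COP = 97.9 / 41.5
COP = 2.359

2.359


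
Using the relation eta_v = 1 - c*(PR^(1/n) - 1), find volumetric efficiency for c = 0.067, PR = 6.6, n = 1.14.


PR^(1/n) = 6.6^(1/1.14) = 5.23477704
eta_v = 1 - 0.067 * (5.23477704 - 1)
eta_v = 0.7163

0.7163


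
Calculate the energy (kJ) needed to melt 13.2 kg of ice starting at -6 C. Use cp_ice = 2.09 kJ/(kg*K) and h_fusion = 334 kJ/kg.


Sensible heat = cp * dT = 2.09 * 6 = 12.54 kJ/kg
Total per kg = 12.54 + 334 = 346.54 kJ/kg
Q = m * total = 13.2 * 346.54
Q = 4574.3 kJ

4574.3


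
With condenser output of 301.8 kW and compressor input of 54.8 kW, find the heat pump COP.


COP_hp = Q_cond / W
COP_hp = 301.8 / 54.8
COP_hp = 5.507

5.507


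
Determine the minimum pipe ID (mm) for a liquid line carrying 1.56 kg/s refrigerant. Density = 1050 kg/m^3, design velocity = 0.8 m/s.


A = m_dot / (rho * v) = 1.56 / (1050 * 0.8) = 0.001857142857 m^2
d = sqrt(4*A/pi) * 1000
d = 48.6 mm

48.6


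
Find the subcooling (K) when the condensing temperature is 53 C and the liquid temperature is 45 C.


Subcooling = T_cond - T_liquid
Subcooling = 53 - 45
Subcooling = 8 K

8


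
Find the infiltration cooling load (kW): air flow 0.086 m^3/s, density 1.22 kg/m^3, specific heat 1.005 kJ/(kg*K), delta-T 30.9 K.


Q = V_dot * rho * cp * dT
Q = 0.086 * 1.22 * 1.005 * 30.9
Q = 3.258 kW

3.258


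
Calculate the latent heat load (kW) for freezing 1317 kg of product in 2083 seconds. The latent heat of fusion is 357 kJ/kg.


Q_lat = m * h_fg / t
Q_lat = 1317 * 357 / 2083
Q_lat = 225.72 kW

225.72


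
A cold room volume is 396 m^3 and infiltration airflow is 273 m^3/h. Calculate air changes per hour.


ACH = flow / volume
ACH = 273 / 396
ACH = 0.689

0.689


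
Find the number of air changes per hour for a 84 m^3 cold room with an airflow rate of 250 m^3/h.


ACH = flow / volume
ACH = 250 / 84
ACH = 2.976

2.976


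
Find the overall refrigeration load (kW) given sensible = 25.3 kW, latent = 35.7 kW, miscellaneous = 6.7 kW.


Q_total = Q_s + Q_l + Q_misc
Q_total = 25.3 + 35.7 + 6.7
Q_total = 67.7 kW

67.7


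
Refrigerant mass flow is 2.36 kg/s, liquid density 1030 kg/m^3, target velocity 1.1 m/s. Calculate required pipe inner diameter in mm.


A = m_dot / (rho * v) = 2.36 / (1030 * 1.1) = 0.002082965578 m^2
d = sqrt(4*A/pi) * 1000
d = 51.5 mm

51.5


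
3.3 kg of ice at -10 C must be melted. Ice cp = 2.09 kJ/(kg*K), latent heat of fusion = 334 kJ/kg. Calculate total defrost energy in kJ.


Sensible heat = cp * dT = 2.09 * 10 = 20.9 kJ/kg
Total per kg = 20.9 + 334 = 354.9 kJ/kg
Q = m * total = 3.3 * 354.9
Q = 1171.2 kJ

1171.2


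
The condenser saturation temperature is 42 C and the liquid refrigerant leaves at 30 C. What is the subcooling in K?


Subcooling = T_cond - T_liquid
Subcooling = 42 - 30
Subcooling = 12 K

12


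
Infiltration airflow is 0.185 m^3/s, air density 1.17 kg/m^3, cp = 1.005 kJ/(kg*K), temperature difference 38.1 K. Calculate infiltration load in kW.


Q = V_dot * rho * cp * dT
Q = 0.185 * 1.17 * 1.005 * 38.1
Q = 8.288 kW

8.288


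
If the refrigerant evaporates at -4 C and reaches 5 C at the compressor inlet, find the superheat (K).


Superheat = T_suction - T_evap
Superheat = 5 - (-4)
Superheat = 9 K

9


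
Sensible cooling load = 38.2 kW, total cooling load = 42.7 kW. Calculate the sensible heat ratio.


SHR = Q_sensible / Q_total
SHR = 38.2 / 42.7
SHR = 0.895

0.895


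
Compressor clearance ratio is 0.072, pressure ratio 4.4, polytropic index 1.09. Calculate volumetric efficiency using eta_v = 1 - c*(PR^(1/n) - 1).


PR^(1/n) = 4.4^(1/1.09) = 3.89335098
eta_v = 1 - 0.072 * (3.89335098 - 1)
eta_v = 0.7917

0.7917


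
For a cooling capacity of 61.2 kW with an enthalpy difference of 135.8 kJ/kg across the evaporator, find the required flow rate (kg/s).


m_dot = Q / dh
m_dot = 61.2 / 135.8
m_dot = 0.4507 kg/s

0.4507


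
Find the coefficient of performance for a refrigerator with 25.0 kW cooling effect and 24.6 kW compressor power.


COP = Q_evap / W
COP = 25.0 / 24.6
COP = 1.016

1.016


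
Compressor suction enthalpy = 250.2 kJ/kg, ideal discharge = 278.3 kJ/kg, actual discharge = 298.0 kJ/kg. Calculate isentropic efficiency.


dh_ideal = 278.3 - 250.2 = 28.1 kJ/kg
dh_actual = 298.0 - 250.2 = 47.8 kJ/kg
eta_s = dh_ideal / dh_actual = 28.1 / 47.8
eta_s = 0.5879

0.5879


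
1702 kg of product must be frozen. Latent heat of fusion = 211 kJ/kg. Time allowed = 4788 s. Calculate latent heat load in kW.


Q_lat = m * h_fg / t
Q_lat = 1702 * 211 / 4788
Q_lat = 75.0 kW

75.0


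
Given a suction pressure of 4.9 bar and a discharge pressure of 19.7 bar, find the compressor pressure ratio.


PR = P_high / P_low
PR = 19.7 / 4.9
PR = 4.02

4.02


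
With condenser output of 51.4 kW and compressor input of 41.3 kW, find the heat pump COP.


COP_hp = Q_cond / W
COP_hp = 51.4 / 41.3
COP_hp = 1.245

1.245


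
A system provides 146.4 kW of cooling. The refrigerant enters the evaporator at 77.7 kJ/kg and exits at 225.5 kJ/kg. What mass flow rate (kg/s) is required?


dh = 225.5 - 77.7 = 147.8 kJ/kg
m_dot = Q / dh = 146.4 / 147.8 = 0.9905 kg/s

0.9905


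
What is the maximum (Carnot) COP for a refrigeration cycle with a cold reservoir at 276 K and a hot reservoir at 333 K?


dT = 333 - 276 = 57 K
COP_carnot = T_cold / dT = 276 / 57
COP_carnot = 4.842

4.842


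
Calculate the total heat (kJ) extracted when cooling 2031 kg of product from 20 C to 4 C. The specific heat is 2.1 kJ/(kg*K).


dT = 20 - (4) = 16 K
Q = m * cp * dT = 2031 * 2.1 * 16
Q = 68242 kJ

68242


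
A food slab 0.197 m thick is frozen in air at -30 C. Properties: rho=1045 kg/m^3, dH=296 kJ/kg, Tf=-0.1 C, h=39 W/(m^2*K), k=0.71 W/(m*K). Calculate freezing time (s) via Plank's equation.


dT = -0.1 - (-30) = 29.9 K
term1 = a/(2h) = 0.197/(2*39) = 0.002525641026
term2 = a^2/(8k) = 0.197^2/(8*0.71) = 0.006832570423
t = rho*dH*1000/dT * (term1 + term2)
t = 1045*296*1000/29.9 * (0.002525641026 + 0.006832570423)
t = 96812 s

96812


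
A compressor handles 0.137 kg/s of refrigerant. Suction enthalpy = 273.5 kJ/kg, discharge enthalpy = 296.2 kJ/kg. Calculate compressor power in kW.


dh = 296.2 - 273.5 = 22.7 kJ/kg
W = m_dot * dh = 0.137 * 22.7 = 3.11 kW

3.11


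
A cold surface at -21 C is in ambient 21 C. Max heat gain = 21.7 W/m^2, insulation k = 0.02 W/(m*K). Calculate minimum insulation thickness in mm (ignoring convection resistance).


dT = 21 - (-21) = 42 K
thickness = k * dT / q_max * 1000
thickness = 0.02 * 42 / 21.7 * 1000
thickness = 38.7 mm

38.7


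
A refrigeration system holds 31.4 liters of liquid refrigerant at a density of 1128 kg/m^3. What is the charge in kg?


Charge = V * rho / 1000
Charge = 31.4 * 1128 / 1000
Charge = 35.42 kg

35.42


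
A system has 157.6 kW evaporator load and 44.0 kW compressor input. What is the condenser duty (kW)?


Q_cond = Q_evap + W
Q_cond = 157.6 + 44.0
Q_cond = 201.6 kW

201.6


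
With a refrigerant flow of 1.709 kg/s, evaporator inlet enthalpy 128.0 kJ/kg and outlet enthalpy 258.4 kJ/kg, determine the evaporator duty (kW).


dh = 258.4 - 128.0 = 130.4 kJ/kg
Q_evap = m_dot * dh = 1.709 * 130.4
Q_evap = 222.85 kW

222.85


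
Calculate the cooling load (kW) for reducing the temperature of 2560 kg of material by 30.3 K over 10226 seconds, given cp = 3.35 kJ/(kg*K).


Q = m * cp * dT / t
Q = 2560 * 3.35 * 30.3 / 10226
Q = 25.411 kW

25.411


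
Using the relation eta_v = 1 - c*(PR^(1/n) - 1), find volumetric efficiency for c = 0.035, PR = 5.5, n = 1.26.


PR^(1/n) = 5.5^(1/1.26) = 3.86891721
eta_v = 1 - 0.035 * (3.86891721 - 1)
eta_v = 0.8996

0.8996


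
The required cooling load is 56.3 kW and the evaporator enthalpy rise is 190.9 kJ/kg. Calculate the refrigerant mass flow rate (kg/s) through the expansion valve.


m_dot = Q / dh
m_dot = 56.3 / 190.9
m_dot = 0.2949 kg/s

0.2949


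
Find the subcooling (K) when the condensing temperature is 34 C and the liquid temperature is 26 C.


Subcooling = T_cond - T_liquid
Subcooling = 34 - 26
Subcooling = 8 K

8


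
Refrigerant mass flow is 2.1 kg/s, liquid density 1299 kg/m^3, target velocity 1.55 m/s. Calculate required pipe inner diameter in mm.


A = m_dot / (rho * v) = 2.1 / (1299 * 1.55) = 0.00104298592 m^2
d = sqrt(4*A/pi) * 1000
d = 36.4 mm

36.4


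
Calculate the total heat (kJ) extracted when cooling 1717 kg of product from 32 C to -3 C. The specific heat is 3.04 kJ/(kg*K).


dT = 32 - (-3) = 35 K
Q = m * cp * dT = 1717 * 3.04 * 35
Q = 182689 kJ

182689


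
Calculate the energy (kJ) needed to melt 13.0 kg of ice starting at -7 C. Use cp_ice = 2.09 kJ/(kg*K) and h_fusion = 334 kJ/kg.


Sensible heat = cp * dT = 2.09 * 7 = 14.63 kJ/kg
Total per kg = 14.63 + 334 = 348.63 kJ/kg
Q = m * total = 13.0 * 348.63
Q = 4532.2 kJ

4532.2


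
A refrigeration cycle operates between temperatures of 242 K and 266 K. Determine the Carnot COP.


dT = 266 - 242 = 24 K
COP_carnot = T_cold / dT = 242 / 24
COP_carnot = 10.083

10.083


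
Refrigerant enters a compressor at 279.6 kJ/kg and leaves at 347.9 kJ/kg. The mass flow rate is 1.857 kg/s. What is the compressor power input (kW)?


dh = 347.9 - 279.6 = 68.3 kJ/kg
W = m_dot * dh = 1.857 * 68.3 = 126.83 kW

126.83


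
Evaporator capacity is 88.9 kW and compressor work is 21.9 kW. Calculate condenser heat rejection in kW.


Q_cond = Q_evap + W
Q_cond = 88.9 + 21.9
Q_cond = 110.8 kW

110.8


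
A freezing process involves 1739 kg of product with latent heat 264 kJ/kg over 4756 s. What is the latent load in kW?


Q_lat = m * h_fg / t
Q_lat = 1739 * 264 / 4756
Q_lat = 96.53 kW

96.53


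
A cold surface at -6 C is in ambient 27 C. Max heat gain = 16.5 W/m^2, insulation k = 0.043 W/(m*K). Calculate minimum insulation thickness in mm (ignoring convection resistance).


dT = 27 - (-6) = 33 K
thickness = k * dT / q_max * 1000
thickness = 0.043 * 33 / 16.5 * 1000
thickness = 86.0 mm

86.0


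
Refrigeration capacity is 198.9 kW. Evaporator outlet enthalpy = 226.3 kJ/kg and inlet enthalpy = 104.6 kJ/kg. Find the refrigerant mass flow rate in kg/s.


dh = 226.3 - 104.6 = 121.7 kJ/kg
m_dot = Q / dh = 198.9 / 121.7 = 1.6343 kg/s

1.6343


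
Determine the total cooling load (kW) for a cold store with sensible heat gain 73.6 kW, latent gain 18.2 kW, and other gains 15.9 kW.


Q_total = Q_s + Q_l + Q_misc
Q_total = 73.6 + 18.2 + 15.9
Q_total = 107.7 kW

107.7


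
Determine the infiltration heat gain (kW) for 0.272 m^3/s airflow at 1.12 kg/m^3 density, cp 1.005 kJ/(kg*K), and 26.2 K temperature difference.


Q = V_dot * rho * cp * dT
Q = 0.272 * 1.12 * 1.005 * 26.2
Q = 8.021 kW

8.021


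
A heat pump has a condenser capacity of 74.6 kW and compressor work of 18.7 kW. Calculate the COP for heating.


COP_hp = Q_cond / W
COP_hp = 74.6 / 18.7
COP_hp = 3.989

3.989


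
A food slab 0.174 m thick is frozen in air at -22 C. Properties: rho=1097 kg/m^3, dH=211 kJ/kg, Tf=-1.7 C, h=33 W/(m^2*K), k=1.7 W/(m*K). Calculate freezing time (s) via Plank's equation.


dT = -1.7 - (-22) = 20.3 K
term1 = a/(2h) = 0.174/(2*33) = 0.002636363636
term2 = a^2/(8k) = 0.174^2/(8*1.7) = 0.002226176471
t = rho*dH*1000/dT * (term1 + term2)
t = 1097*211*1000/20.3 * (0.002636363636 + 0.002226176471)
t = 55444 s

55444


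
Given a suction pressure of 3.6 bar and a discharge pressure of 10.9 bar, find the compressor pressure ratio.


PR = P_high / P_low
PR = 10.9 / 3.6
PR = 3.028

3.028


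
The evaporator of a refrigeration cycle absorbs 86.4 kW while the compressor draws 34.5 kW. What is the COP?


COP = Q_evap / W
COP = 86.4 / 34.5
COP = 2.504

2.504


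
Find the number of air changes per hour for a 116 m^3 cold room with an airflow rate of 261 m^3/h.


ACH = flow / volume
ACH = 261 / 116
ACH = 2.25

2.25


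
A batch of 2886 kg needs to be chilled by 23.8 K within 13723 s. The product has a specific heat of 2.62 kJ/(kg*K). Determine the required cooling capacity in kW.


Q = m * cp * dT / t
Q = 2886 * 2.62 * 23.8 / 13723
Q = 13.114 kW

13.114


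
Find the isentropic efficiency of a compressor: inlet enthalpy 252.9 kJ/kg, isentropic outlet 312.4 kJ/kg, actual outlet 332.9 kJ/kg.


dh_ideal = 312.4 - 252.9 = 59.5 kJ/kg
dh_actual = 332.9 - 252.9 = 80.0 kJ/kg
eta_s = dh_ideal / dh_actual = 59.5 / 80.0
eta_s = 0.7438

0.7438


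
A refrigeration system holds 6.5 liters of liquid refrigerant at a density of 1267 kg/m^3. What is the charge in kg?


Charge = V * rho / 1000
Charge = 6.5 * 1267 / 1000
Charge = 8.24 kg

8.24


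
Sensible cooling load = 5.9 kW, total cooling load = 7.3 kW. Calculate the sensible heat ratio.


SHR = Q_sensible / Q_total
SHR = 5.9 / 7.3
SHR = 0.808

0.808


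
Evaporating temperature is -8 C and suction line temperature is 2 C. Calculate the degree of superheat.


Superheat = T_suction - T_evap
Superheat = 2 - (-8)
Superheat = 10 K

10


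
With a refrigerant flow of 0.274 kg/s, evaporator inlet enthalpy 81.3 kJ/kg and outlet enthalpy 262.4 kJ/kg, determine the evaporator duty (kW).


dh = 262.4 - 81.3 = 181.1 kJ/kg
Q_evap = m_dot * dh = 0.274 * 181.1
Q_evap = 49.62 kW

49.62


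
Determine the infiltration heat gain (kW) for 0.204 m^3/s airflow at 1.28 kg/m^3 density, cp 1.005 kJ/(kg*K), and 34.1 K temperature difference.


Q = V_dot * rho * cp * dT
Q = 0.204 * 1.28 * 1.005 * 34.1
Q = 8.949 kW

8.949


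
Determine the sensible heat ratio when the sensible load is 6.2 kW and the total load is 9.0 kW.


SHR = Q_sensible / Q_total
SHR = 6.2 / 9.0
SHR = 0.689

0.689


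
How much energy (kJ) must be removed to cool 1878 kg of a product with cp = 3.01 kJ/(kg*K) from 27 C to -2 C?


dT = 27 - (-2) = 29 K
Q = m * cp * dT = 1878 * 3.01 * 29
Q = 163931 kJ

163931


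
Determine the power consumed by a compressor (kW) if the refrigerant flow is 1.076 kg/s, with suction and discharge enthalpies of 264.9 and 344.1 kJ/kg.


dh = 344.1 - 264.9 = 79.2 kJ/kg
W = m_dot * dh = 1.076 * 79.2 = 85.22 kW

85.22


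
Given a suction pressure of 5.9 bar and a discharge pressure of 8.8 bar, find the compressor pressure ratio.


PR = P_high / P_low
PR = 8.8 / 5.9
PR = 1.492

1.492


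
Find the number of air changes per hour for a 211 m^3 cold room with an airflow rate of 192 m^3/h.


ACH = flow / volume
ACH = 192 / 211
ACH = 0.91

0.91


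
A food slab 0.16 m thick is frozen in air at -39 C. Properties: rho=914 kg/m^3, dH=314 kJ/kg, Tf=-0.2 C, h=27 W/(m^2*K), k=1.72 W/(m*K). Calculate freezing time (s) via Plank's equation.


dT = -0.2 - (-39) = 38.8 K
term1 = a/(2h) = 0.16/(2*27) = 0.002962962963
term2 = a^2/(8k) = 0.16^2/(8*1.72) = 0.001860465116
t = rho*dH*1000/dT * (term1 + term2)
t = 914*314*1000/38.8 * (0.002962962963 + 0.001860465116)
t = 35678 s

35678


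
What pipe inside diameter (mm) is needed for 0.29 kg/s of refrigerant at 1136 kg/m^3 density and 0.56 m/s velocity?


A = m_dot / (rho * v) = 0.29 / (1136 * 0.56) = 0.000455860161 m^2
d = sqrt(4*A/pi) * 1000
d = 24.1 mm

24.1


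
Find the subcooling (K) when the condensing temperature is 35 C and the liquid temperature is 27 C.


Subcooling = T_cond - T_liquid
Subcooling = 35 - 27
Subcooling = 8 K

8


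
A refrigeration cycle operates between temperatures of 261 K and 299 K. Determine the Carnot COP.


dT = 299 - 261 = 38 K
COP_carnot = T_cold / dT = 261 / 38
COP_carnot = 6.868

6.868


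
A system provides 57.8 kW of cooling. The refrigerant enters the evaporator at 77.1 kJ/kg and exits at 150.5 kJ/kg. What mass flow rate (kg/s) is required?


dh = 150.5 - 77.1 = 73.4 kJ/kg
m_dot = Q / dh = 57.8 / 73.4 = 0.7875 kg/s

0.7875


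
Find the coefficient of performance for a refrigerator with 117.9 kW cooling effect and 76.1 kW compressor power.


COP = Q_evap / W
COP = 117.9 / 76.1
COP = 1.549

1.549


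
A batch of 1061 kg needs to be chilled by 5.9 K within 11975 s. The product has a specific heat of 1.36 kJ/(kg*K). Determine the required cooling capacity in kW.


Q = m * cp * dT / t
Q = 1061 * 1.36 * 5.9 / 11975
Q = 0.711 kW

0.711


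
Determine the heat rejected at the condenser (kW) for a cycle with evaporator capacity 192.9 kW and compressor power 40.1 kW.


Q_cond = Q_evap + W
Q_cond = 192.9 + 40.1
Q_cond = 233.0 kW

233.0


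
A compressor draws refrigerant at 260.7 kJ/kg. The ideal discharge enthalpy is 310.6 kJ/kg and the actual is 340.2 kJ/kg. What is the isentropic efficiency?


dh_ideal = 310.6 - 260.7 = 49.9 kJ/kg
dh_actual = 340.2 - 260.7 = 79.5 kJ/kg
eta_s = dh_ideal / dh_actual = 49.9 / 79.5
eta_s = 0.6277

0.6277


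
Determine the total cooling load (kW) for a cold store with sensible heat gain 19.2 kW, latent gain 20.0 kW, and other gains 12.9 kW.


Q_total = Q_s + Q_l + Q_misc
Q_total = 19.2 + 20.0 + 12.9
Q_total = 52.1 kW

52.1


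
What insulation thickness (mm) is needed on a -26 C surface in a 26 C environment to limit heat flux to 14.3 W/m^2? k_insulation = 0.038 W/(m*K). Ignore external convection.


dT = 26 - (-26) = 52 K
thickness = k * dT / q_max * 1000
thickness = 0.038 * 52 / 14.3 * 1000
thickness = 138.2 mm

138.2


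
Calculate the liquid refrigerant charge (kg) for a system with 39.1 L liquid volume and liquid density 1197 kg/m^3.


Charge = V * rho / 1000
Charge = 39.1 * 1197 / 1000
Charge = 46.8 kg

46.8


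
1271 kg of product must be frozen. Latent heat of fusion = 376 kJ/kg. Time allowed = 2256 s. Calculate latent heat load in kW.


Q_lat = m * h_fg / t
Q_lat = 1271 * 376 / 2256
Q_lat = 211.83 kW

211.83


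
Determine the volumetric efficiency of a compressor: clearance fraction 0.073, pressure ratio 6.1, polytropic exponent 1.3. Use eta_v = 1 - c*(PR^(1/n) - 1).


PR^(1/n) = 6.1^(1/1.3) = 4.0188322
eta_v = 1 - 0.073 * (4.0188322 - 1)
eta_v = 0.7796

0.7796


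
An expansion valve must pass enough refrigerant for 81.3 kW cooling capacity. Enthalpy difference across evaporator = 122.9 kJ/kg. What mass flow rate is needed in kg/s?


m_dot = Q / dh
m_dot = 81.3 / 122.9
m_dot = 0.6615 kg/s

0.6615


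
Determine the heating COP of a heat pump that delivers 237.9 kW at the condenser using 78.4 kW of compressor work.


COP_hp = Q_cond / W
COP_hp = 237.9 / 78.4
COP_hp = 3.034

3.034


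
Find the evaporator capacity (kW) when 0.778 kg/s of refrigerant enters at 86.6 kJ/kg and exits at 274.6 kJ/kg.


dh = 274.6 - 86.6 = 188.0 kJ/kg
Q_evap = m_dot * dh = 0.778 * 188.0
Q_evap = 146.26 kW

146.26


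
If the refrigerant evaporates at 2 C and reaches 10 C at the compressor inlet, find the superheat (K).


Superheat = T_suction - T_evap
Superheat = 10 - (2)
Superheat = 8 K

8


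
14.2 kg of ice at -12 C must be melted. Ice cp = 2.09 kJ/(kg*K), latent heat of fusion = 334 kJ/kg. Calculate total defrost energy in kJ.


Sensible heat = cp * dT = 2.09 * 12 = 25.08 kJ/kg
Total per kg = 25.08 + 334 = 359.08 kJ/kg
Q = m * total = 14.2 * 359.08
Q = 5098.9 kJ

5098.9


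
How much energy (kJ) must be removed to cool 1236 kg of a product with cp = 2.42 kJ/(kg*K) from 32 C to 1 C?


dT = 32 - (1) = 31 K
Q = m * cp * dT = 1236 * 2.42 * 31
Q = 92725 kJ

92725


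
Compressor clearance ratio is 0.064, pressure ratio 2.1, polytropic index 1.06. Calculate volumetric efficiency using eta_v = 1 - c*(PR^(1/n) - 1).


PR^(1/n) = 2.1^(1/1.06) = 2.01363368
eta_v = 1 - 0.064 * (2.01363368 - 1)
eta_v = 0.9351

0.9351


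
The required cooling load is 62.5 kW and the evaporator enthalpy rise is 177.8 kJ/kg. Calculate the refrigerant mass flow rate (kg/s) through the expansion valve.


m_dot = Q / dh
m_dot = 62.5 / 177.8
m_dot = 0.3515 kg/s

0.3515


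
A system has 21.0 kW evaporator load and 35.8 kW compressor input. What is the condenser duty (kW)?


Q_cond = Q_evap + W
Q_cond = 21.0 + 35.8
Q_cond = 56.8 kW

56.8


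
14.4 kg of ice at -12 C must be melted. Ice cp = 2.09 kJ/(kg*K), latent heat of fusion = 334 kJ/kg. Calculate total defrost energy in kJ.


Sensible heat = cp * dT = 2.09 * 12 = 25.08 kJ/kg
Total per kg = 25.08 + 334 = 359.08 kJ/kg
Q = m * total = 14.4 * 359.08
Q = 5170.8 kJ

5170.8


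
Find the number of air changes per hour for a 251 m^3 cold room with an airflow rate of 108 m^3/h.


ACH = flow / volume
ACH = 108 / 251
ACH = 0.43

0.43


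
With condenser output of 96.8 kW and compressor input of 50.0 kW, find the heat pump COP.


COP_hp = Q_cond / W
COP_hp = 96.8 / 50.0
COP_hp = 1.936

1.936


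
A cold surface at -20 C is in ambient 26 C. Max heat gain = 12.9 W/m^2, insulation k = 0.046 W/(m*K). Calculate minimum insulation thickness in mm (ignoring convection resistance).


dT = 26 - (-20) = 46 K
thickness = k * dT / q_max * 1000
thickness = 0.046 * 46 / 12.9 * 1000
thickness = 164.0 mm

164.0


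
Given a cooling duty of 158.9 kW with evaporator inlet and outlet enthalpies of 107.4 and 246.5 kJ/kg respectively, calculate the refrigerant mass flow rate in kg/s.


dh = 246.5 - 107.4 = 139.1 kJ/kg
m_dot = Q / dh = 158.9 / 139.1 = 1.1423 kg/s

1.1423


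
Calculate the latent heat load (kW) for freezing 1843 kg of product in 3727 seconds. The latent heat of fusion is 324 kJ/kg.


Q_lat = m * h_fg / t
Q_lat = 1843 * 324 / 3727
Q_lat = 160.22 kW

160.22


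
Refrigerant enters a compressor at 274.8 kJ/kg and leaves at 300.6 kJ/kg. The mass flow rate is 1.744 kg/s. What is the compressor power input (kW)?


dh = 300.6 - 274.8 = 25.8 kJ/kg
W = m_dot * dh = 1.744 * 25.8 = 45.0 kW

45.0


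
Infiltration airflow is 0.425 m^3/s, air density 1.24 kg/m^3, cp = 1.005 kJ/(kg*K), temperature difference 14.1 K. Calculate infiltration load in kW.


Q = V_dot * rho * cp * dT
Q = 0.425 * 1.24 * 1.005 * 14.1
Q = 7.468 kW

7.468


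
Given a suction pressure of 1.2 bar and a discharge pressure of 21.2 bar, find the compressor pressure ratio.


PR = P_high / P_low
PR = 21.2 / 1.2
PR = 17.667

17.667


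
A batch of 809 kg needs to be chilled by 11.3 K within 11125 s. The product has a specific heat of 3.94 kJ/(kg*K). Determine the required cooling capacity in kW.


Q = m * cp * dT / t
Q = 809 * 3.94 * 11.3 / 11125
Q = 3.238 kW

3.238


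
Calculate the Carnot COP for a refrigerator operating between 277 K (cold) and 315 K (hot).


dT = 315 - 277 = 38 K
COP_carnot = T_cold / dT = 277 / 38
COP_carnot = 7.289

7.289


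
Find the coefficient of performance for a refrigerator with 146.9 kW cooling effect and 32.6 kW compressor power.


COP = Q_evap / W
COP = 146.9 / 32.6
COP = 4.506

4.506


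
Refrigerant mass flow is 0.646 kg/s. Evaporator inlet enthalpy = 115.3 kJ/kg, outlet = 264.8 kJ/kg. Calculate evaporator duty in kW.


dh = 264.8 - 115.3 = 149.5 kJ/kg
Q_evap = m_dot * dh = 0.646 * 149.5
Q_evap = 96.58 kW

96.58


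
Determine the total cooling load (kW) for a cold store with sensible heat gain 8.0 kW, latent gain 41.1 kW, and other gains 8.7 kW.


Q_total = Q_s + Q_l + Q_misc
Q_total = 8.0 + 41.1 + 8.7
Q_total = 57.8 kW

57.8


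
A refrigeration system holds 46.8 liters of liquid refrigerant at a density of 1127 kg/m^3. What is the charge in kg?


Charge = V * rho / 1000
Charge = 46.8 * 1127 / 1000
Charge = 52.74 kg

52.74
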